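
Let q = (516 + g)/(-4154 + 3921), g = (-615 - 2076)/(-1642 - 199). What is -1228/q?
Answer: 526754284/952647 ≈ 552.94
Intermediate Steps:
g = 2691/1841 (g = -2691/(-1841) = -2691*(-1/1841) = 2691/1841 ≈ 1.4617)
q = -952647/428953 (q = (516 + 2691/1841)/(-4154 + 3921) = (952647/1841)/(-233) = (952647/1841)*(-1/233) = -952647/428953 ≈ -2.2209)
-1228/q = -1228/(-952647/428953) = -1228*(-428953/952647) = 526754284/952647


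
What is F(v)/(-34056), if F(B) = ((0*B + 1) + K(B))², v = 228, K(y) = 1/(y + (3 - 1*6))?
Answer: -12769/431021250 ≈ -2.9625e-5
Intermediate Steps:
K(y) = 1/(-3 + y) (K(y) = 1/(y + (3 - 6)) = 1/(y - 3) = 1/(-3 + y))
F(B) = (1 + 1/(-3 + B))² (F(B) = ((0*B + 1) + 1/(-3 + B))² = ((0 + 1) + 1/(-3 + B))² = (1 + 1/(-3 + B))²)
F(v)/(-34056) = ((-2 + 228)²/(-3 + 228)²)/(-34056) = (226²/225²)*(-1/34056) = ((1/50625)*51076)*(-1/34056) = (51076/50625)*(-1/34056) = -12769/431021250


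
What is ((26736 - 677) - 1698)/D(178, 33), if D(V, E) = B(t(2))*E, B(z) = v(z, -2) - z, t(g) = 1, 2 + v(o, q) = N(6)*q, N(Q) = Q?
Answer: -24361/495 ≈ -49.214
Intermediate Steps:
v(o, q) = -2 + 6*q
B(z) = -14 - z (B(z) = (-2 + 6*(-2)) - z = (-2 - 12) - z = -14 - z)
D(V, E) = -15*E (D(V, E) = (-14 - 1*1)*E = (-14 - 1)*E = -15*E)
((26736 - 677) - 1698)/D(178, 33) = ((26736 - 677) - 1698)/((-15*33)) = (26059 - 1698)/(-495) = 24361*(-1/495) = -24361/495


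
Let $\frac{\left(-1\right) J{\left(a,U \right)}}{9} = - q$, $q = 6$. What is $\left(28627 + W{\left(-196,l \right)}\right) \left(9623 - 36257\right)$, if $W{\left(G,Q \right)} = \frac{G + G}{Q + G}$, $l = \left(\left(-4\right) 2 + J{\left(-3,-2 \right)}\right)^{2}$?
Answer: $- \frac{30497843209}{40} \approx -7.6245 \cdot 10^{8}$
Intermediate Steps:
$J{\left(a,U \right)} = 54$ ($J{\left(a,U \right)} = - 9 \left(\left(-1\right) 6\right) = \left(-9\right) \left(-6\right) = 54$)
$l = 2116$ ($l = \left(\left(-4\right) 2 + 54\right)^{2} = \left(-8 + 54\right)^{2} = 46^{2} = 2116$)
$W{\left(G,Q \right)} = \frac{2 G}{G + Q}$
$\left(28627 + W{\left(-196,l \right)}\right) \left(9623 - 36257\right) = \left(28627 + 2 \left(-196\right) \frac{1}{-196 + 2116}\right) \left(9623 - 36257\right) = \left(28627 + 2 \left(-196\right) \frac{1}{1920}\right) \left(-26634\right) = \left(28627 - \frac{49}{240}\right) \left(-26634\right) = \frac{6870431}{240} \left(-26634\right) = - \frac{30497843209}{40}$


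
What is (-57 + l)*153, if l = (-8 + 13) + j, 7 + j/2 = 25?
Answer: -2448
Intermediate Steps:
j = 36 (j = -14 + 2*25 = -14 + 50 = 36)
l = 41 (l = (-8 + 13) + 36 = 5 + 36 = 41)
(-57 + l)*153 = (-57 + 41)*153 = -16*153 = -2448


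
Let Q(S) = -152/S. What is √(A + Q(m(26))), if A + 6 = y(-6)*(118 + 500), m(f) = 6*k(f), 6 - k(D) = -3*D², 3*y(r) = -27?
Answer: 7*I*√117529266/1017 ≈ 74.619*I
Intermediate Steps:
y(r) = -9 (y(r) = (⅓)*(-27) = -9)
k(D) = 6 + 3*D² (k(D) = 6 - (-3)*D² = 6 + 3*D²)
m(f) = 36 + 18*f² (m(f) = 6*(6 + 3*f²) = 36 + 18*f²)
A = -5568 (A = -6 - 9*(118 + 500) = -6 - 9*618 = -6 - 5562 = -5568)
√(A + Q(m(26))) = √(-5568 - 152/(36 + 18*26²)) = √(-5568 - 152/(36 + 18*676)) = √(-5568 - 152/(36 + 12168)) = √(-5568 - 152/12204) = √(-5568 - 152*1/12204) = √(-5568 - 38/3051) = √(-16988006/3051) = 7*I*√117529266/1017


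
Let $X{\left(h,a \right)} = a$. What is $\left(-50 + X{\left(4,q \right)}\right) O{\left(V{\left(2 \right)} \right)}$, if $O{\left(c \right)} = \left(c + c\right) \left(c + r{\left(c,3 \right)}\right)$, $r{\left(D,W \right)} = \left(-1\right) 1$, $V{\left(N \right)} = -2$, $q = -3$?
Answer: $-636$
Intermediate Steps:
$r{\left(D,W \right)} = -1$
$O{\left(c \right)} = 2 c \left(-1 + c\right)$ ($O{\left(c \right)} = \left(c + c\right) \left(c - 1\right) = 2 c \left(-1 + c\right)$)
$\left(-50 + X{\left(4,q \right)}\right) O{\left(V{\left(2 \right)} \right)} = \left(-50 - 3\right) 2 \left(-2\right) \left(-1 - 2\right) = - 53 \cdot 2 \left(-2\right) \left(-3\right) = \left(-53\right) 12 = -636$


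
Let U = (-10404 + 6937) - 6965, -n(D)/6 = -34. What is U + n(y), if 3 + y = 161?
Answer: -10228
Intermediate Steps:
y = 158 (y = -3 + 161 = 158)
n(D) = 204 (n(D) = -6*(-34) = 204)
U = -10432 (U = -3467 - 6965 = -10432)
U + n(y) = -10432 + 204 = -10228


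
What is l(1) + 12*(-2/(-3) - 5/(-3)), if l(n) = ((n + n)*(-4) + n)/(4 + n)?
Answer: 133/5 ≈ 26.600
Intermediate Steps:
l(n) = -7*n/(4 + n) (l(n) = ((2*n)*(-4) + n)/(4 + n) = (-8*n + n)/(4 + n) = (-7*n)/(4 + n) = -7*n/(4 + n))
l(1) + 12*(-2/(-3) - 5/(-3)) = -7*1/(4 + 1) + 12*(-2/(-3) - 5/(-3)) = -7*1/5 + 12*(-2*(-1/3) - 5*(-1/3)) = -7*1*1/5 + 12*(2/3 + 5/3) = -7/5 + 12*(7/3) = -7/5 + 28 = 133/5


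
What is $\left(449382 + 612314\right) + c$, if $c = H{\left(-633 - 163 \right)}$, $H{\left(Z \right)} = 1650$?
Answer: $1063346$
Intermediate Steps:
$c = 1650$
$\left(449382 + 612314\right) + c = \left(449382 + 612314\right) + 1650 = 1061696 + 1650 = 1063346$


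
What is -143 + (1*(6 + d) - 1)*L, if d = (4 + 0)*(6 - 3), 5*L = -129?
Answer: -2908/5 ≈ -581.60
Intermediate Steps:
L = -129/5 (L = (⅕)*(-129) = -129/5 ≈ -25.800)
d = 12 (d = 4*3 = 12)
-143 + (1*(6 + d) - 1)*L = -143 + (1*(6 + 12) - 1)*(-129/5) = -143 + (1*18 - 1)*(-129/5) = -143 + (18 - 1)*(-129/5) = -143 + 17*(-129/5) = -143 - 2193/5 = -2908/5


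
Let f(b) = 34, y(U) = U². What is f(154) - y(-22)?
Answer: -450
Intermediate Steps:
f(154) - y(-22) = 34 - 1*(-22)² = 34 - 1*484 = 34 - 484 = -450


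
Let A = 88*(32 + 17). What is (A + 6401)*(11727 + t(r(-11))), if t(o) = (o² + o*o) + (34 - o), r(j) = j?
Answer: 128705982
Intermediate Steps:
A = 4312 (A = 88*49 = 4312)
t(o) = 34 - o + 2*o² (t(o) = (o² + o²) + (34 - o) = 2*o² + (34 - o) = 34 - o + 2*o²)
(A + 6401)*(11727 + t(r(-11))) = (4312 + 6401)*(11727 + (34 - 1*(-11) + 2*(-11)²)) = 10713*(11727 + (34 + 11 + 2*121)) = 10713*(11727 + (34 + 11 + 242)) = 10713*(11727 + 287) = 10713*12014 = 128705982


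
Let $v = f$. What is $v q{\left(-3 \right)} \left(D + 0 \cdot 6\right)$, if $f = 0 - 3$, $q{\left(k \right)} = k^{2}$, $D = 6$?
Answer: $-162$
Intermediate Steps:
$f = -3$ ($f = 0 - 3 = -3$)
$v = -3$
$v q{\left(-3 \right)} \left(D + 0 \cdot 6\right) = - 3 \left(-3\right)^{2} \left(6 + 0 \cdot 6\right) = \left(-3\right) 9 \left(6 + 0\right) = \left(-27\right) 6 = -162$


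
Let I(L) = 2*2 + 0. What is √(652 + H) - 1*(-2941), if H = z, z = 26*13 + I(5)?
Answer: 2941 + √994 ≈ 2972.5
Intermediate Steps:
I(L) = 4 (I(L) = 4 + 0 = 4)
z = 342 (z = 26*13 + 4 = 338 + 4 = 342)
H = 342
√(652 + H) - 1*(-2941) = √(652 + 342) - 1*(-2941) = √994 + 2941 = 2941 + √994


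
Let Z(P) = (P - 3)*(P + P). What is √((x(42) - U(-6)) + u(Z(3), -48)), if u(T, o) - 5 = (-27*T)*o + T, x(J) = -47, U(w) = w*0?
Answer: I*√42 ≈ 6.4807*I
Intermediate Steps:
U(w) = 0
Z(P) = 2*P*(-3 + P) (Z(P) = (-3 + P)*(2*P) = 2*P*(-3 + P))
u(T, o) = 5 + T - 27*T*o (u(T, o) = 5 + ((-27*T)*o + T) = 5 + (-27*T*o + T) = 5 + (T - 27*T*o) = 5 + T - 27*T*o)
√((x(42) - U(-6)) + u(Z(3), -48)) = √((-47 - 1*0) + (5 + 2*3*(-3 + 3) - 27*2*3*(-3 + 3)*(-48))) = √((-47 + 0) + (5 + 2*3*0 - 27*2*3*0*(-48))) = √(-47 + (5 + 0 - 27*0*(-48))) = √(-47 + (5 + 0 + 0)) = √(-47 + 5) = √(-42) = I*√42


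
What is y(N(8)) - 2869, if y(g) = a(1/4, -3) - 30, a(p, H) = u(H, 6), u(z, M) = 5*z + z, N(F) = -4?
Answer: -2917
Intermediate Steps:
u(z, M) = 6*z
a(p, H) = 6*H
y(g) = -48 (y(g) = 6*(-3) - 30 = -18 - 30 = -48)
y(N(8)) - 2869 = -48 - 2869 = -2917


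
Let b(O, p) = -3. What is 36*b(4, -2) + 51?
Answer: -57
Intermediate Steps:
36*b(4, -2) + 51 = 36*(-3) + 51 = -108 + 51 = -57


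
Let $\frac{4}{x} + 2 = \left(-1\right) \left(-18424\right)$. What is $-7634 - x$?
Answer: $- \frac{70316776}{9211} \approx -7634.0$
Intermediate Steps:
$x = \frac{2}{9211}$ ($x = \frac{4}{-2 - -18424} = \frac{4}{-2 + 18424} = \frac{4}{18422} = 4 \cdot \frac{1}{18422} = \frac{2}{9211} \approx 0.00021713$)
$-7634 - x = -7634 - \frac{2}{9211} = - \frac{70316776}{9211}$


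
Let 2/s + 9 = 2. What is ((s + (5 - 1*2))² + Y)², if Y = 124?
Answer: 41434969/2401 ≈ 17257.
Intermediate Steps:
s = -2/7 (s = 2/(-9 + 2) = 2/(-7) = 2*(-⅐) = -2/7 ≈ -0.28571)
((s + (5 - 1*2))² + Y)² = ((-2/7 + (5 - 1*2))² + 124)² = ((-2/7 + (5 - 2))² + 124)² = ((-2/7 + 3)² + 124)² = ((19/7)² + 124)² = (361/49 + 124)² = (6437/49)² = 41434969/2401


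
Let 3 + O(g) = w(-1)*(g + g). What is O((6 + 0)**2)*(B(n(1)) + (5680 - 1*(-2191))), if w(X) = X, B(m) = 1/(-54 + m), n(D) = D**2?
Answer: -31287150/53 ≈ -5.9032e+5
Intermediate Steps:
O(g) = -3 - 2*g (O(g) = -3 - (g + g) = -3 - 2*g)
O((6 + 0)**2)*(B(n(1)) + (5680 - 1*(-2191))) = (-3 - 2*(6 + 0)**2)*(1/(-54 + 1**2) + (5680 - 1*(-2191))) = (-3 - 2*6**2)*(1/(-54 + 1) + (5680 + 2191)) = (-3 - 2*36)*(1/(-53) + 7871) = (-3 - 72)*(-1/53 + 7871) = -75*417162/53 = -31287150/53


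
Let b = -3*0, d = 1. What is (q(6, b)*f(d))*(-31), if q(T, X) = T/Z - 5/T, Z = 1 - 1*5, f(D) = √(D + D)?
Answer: 217*√2/3 ≈ 102.29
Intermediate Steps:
f(D) = √2*√D (f(D) = √(2*D) = √2*√D)
b = 0
Z = -4 (Z = 1 - 5 = -4)
q(T, X) = -5/T - T/4 (q(T, X) = T/(-4) - 5/T = T*(-¼) - 5/T = -T/4 - 5/T = -5/T - T/4)
(q(6, b)*f(d))*(-31) = ((-5/6 - ¼*6)*(√2*√1))*(-31) = ((-5*⅙ - 3/2)*(√2*1))*(-31) = ((-⅚ - 3/2)*√2)*(-31) = -7*√2/3*(-31) = 217*√2/3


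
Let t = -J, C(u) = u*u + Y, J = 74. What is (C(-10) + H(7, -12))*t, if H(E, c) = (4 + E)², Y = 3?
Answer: -16576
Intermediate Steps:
C(u) = 3 + u² (C(u) = u*u + 3 = u² + 3 = 3 + u²)
t = -74 (t = -1*74 = -74)
(C(-10) + H(7, -12))*t = ((3 + (-10)²) + (4 + 7)²)*(-74) = ((3 + 100) + 11²)*(-74) = (103 + 121)*(-74) = 224*(-74) = -16576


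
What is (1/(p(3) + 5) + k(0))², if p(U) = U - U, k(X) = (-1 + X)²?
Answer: 36/25 ≈ 1.4400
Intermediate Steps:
p(U) = 0
(1/(p(3) + 5) + k(0))² = (1/(0 + 5) + (-1 + 0)²)² = (1/5 + (-1)²)² = (⅕ + 1)² = (6/5)² = 36/25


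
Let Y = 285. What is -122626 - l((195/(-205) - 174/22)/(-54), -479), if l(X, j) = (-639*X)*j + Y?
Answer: -78082855/451 ≈ -1.7313e+5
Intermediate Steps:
l(X, j) = 285 - 639*X*j (l(X, j) = (-639*X)*j + 285 = -639*X*j + 285 = 285 - 639*X*j)
-122626 - l((195/(-205) - 174/22)/(-54), -479) = -122626 - (285 - 639*(195/(-205) - 174/22)/(-54)*(-479)) = -122626 - (285 - 639*(195*(-1/205) - 174*1/22)*(-1/54)*(-479)) = -122626 - (285 - 639*(-39/41 - 87/11)*(-1/54)*(-479)) = -122626 - (285 - 639*(-3996/451*(-1/54))*(-479)) = -122626 - (285 - 639*74/451*(-479)) = -122626 - (285 + 22649994/451) = -122626 - 1*22778529/451 = -122626 - 22778529/451 = -78082855/451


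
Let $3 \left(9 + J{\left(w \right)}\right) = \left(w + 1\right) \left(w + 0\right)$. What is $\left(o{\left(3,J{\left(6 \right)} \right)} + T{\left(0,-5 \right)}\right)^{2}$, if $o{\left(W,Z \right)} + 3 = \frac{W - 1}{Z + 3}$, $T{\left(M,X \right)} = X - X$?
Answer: $\frac{121}{16} \approx 7.5625$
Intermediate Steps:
$T{\left(M,X \right)} = 0$
$J{\left(w \right)} = -9 + \frac{w \left(1 + w\right)}{3}$ ($J{\left(w \right)} = -9 + \frac{\left(w + 1\right) \left(w + 0\right)}{3} = -9 + \frac{\left(1 + w\right) w}{3} = -9 + \frac{w \left(1 + w\right)}{3}$)
$o{\left(W,Z \right)} = -3 + \frac{-1 + W}{3 + Z}$ ($o{\left(W,Z \right)} = -3 + \frac{W - 1}{Z + 3} = -3 + \frac{-1 + W}{3 + Z}$)
$\left(o{\left(3,J{\left(6 \right)} \right)} + T{\left(0,-5 \right)}\right)^{2} = \left(\frac{-10 + 3 - 3 \left(-9 + \frac{1}{3} \cdot 6 + \frac{6^{2}}{3}\right)}{3 + \left(-9 + \frac{1}{3} \cdot 6 + \frac{6^{2}}{3}\right)} + 0\right)^{2} = \left(\frac{-10 + 3 - 3 \left(-9 + 2 + \frac{1}{3} \cdot 36\right)}{3 + \left(-9 + 2 + \frac{1}{3} \cdot 36\right)} + 0\right)^{2} = \left(\frac{-10 + 3 - 3 \left(-9 + 2 + 12\right)}{3 + \left(-9 + 2 + 12\right)} + 0\right)^{2} = \left(\frac{-10 + 3 - 15}{3 + 5} + 0\right)^{2} = \left(\frac{-10 + 3 - 15}{8} + 0\right)^{2} = \left(\frac{1}{8} \left(-22\right) + 0\right)^{2} = \left(- \frac{11}{4} + 0\right)^{2} = \left(- \frac{11}{4}\right)^{2} = \frac{121}{16}$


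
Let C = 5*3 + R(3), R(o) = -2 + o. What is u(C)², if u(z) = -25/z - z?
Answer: 78961/256 ≈ 308.44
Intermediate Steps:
C = 16 (C = 5*3 + (-2 + 3) = 15 + 1 = 16)
u(z) = -z - 25/z
u(C)² = (-1*16 - 25/16)² = (-16 - 25*1/16)² = (-16 - 25/16)² = (-281/16)² = 78961/256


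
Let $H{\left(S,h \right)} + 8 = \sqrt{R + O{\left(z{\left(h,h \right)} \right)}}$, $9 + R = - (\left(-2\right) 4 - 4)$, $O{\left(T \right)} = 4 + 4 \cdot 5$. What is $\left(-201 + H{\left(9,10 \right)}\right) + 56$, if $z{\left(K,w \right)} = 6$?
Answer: $-153 + 3 \sqrt{3} \approx -147.8$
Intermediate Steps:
$O{\left(T \right)} = 24$ ($O{\left(T \right)} = 4 + 20 = 24$)
$R = 3$ ($R = -9 - \left(\left(-2\right) 4 - 4\right) = -9 - \left(-8 - 4\right) = -9 - -12 = -9 + 12 = 3$)
$H{\left(S,h \right)} = -8 + 3 \sqrt{3}$ ($H{\left(S,h \right)} = -8 + \sqrt{3 + 24} = -8 + \sqrt{27} = -8 + 3 \sqrt{3}$)
$\left(-201 + H{\left(9,10 \right)}\right) + 56 = \left(-201 - \left(8 - 3 \sqrt{3}\right)\right) + 56 = \left(-209 + 3 \sqrt{3}\right) + 56 = -153 + 3 \sqrt{3}$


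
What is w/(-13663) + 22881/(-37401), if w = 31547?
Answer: -38269550/13102817 ≈ -2.9207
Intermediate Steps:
w/(-13663) + 22881/(-37401) = 31547/(-13663) + 22881/(-37401) = 31547*(-1/13663) + 22881*(-1/37401) = -31547/13663 - 7627/12467 = -38269550/13102817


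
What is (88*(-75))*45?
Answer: -297000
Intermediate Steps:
(88*(-75))*45 = -6600*45 = -297000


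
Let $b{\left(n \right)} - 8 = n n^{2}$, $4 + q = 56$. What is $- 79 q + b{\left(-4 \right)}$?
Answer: $-4164$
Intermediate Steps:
$q = 52$ ($q = -4 + 56 = 52$)
$b{\left(n \right)} = 8 + n^{3}$ ($b{\left(n \right)} = 8 + n n^{2} = 8 + n^{3}$)
$- 79 q + b{\left(-4 \right)} = \left(-79\right) 52 + \left(8 + \left(-4\right)^{3}\right) = -4108 + \left(8 - 64\right) = -4108 - 56 = -4164$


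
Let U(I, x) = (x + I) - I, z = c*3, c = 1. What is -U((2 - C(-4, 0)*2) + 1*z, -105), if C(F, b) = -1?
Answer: 105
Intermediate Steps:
z = 3 (z = 1*3 = 3)
U(I, x) = x (U(I, x) = (I + x) - I = x)
-U((2 - C(-4, 0)*2) + 1*z, -105) = -1*(-105) = 105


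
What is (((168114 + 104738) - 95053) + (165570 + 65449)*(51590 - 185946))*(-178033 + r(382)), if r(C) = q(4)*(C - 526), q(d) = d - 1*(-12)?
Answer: 5597409985595205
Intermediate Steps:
q(d) = 12 + d (q(d) = d + 12 = 12 + d)
r(C) = -8416 + 16*C (r(C) = (12 + 4)*(C - 526) = 16*(-526 + C) = -8416 + 16*C)
(((168114 + 104738) - 95053) + (165570 + 65449)*(51590 - 185946))*(-178033 + r(382)) = (((168114 + 104738) - 95053) + (165570 + 65449)*(51590 - 185946))*(-178033 + (-8416 + 16*382)) = ((272852 - 95053) + 231019*(-134356))*(-178033 + (-8416 + 6112)) = (177799 - 31038788764)*(-178033 - 2304) = -31038610965*(-180337) = 5597409985595205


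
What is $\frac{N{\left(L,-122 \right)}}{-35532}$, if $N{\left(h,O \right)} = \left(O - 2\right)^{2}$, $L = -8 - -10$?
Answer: $- \frac{3844}{8883} \approx -0.43274$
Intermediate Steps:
$L = 2$ ($L = -8 + 10 = 2$)
$N{\left(h,O \right)} = \left(-2 + O\right)^{2}$
$\frac{N{\left(L,-122 \right)}}{-35532} = \frac{\left(-2 - 122\right)^{2}}{-35532} = \left(-124\right)^{2} \left(- \frac{1}{35532}\right) = 15376 \left(- \frac{1}{35532}\right) = - \frac{3844}{8883}$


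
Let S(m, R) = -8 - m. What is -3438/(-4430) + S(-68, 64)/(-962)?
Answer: 760389/1065415 ≈ 0.71370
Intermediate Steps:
-3438/(-4430) + S(-68, 64)/(-962) = -3438/(-4430) + (-8 - 1*(-68))/(-962) = -3438*(-1/4430) + (-8 + 68)*(-1/962) = 1719/2215 + 60*(-1/962) = 1719/2215 - 30/481 = 760389/1065415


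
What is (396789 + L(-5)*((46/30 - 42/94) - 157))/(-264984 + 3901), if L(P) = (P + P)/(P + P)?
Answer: -279626326/184063515 ≈ -1.5192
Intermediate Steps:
L(P) = 1 (L(P) = (2*P)/((2*P)) = (2*P)*(1/(2*P)) = 1)
(396789 + L(-5)*((46/30 - 42/94) - 157))/(-264984 + 3901) = (396789 + 1*((46/30 - 42/94) - 157))/(-264984 + 3901) = (396789 + 1*((46*(1/30) - 42*1/94) - 157))/(-261083) = (396789 + 1*((23/15 - 21/47) - 157))*(-1/261083) = (396789 + 1*(766/705 - 157))*(-1/261083) = (396789 + 1*(-109919/705))*(-1/261083) = (396789 - 109919/705)*(-1/261083) = (279626326/705)*(-1/261083) = -279626326/184063515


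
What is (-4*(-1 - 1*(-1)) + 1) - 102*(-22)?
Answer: 2245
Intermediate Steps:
(-4*(-1 - 1*(-1)) + 1) - 102*(-22) = (-4*(-1 + 1) + 1) + 2244 = (-4*0 + 1) + 2244 = (0 + 1) + 2244 = 1 + 2244 = 2245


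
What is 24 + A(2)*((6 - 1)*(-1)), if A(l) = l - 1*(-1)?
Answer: 9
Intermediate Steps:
A(l) = 1 + l (A(l) = l + 1 = 1 + l)
24 + A(2)*((6 - 1)*(-1)) = 24 + (1 + 2)*((6 - 1)*(-1)) = 24 + 3*(5*(-1)) = 24 + 3*(-5) = 24 - 15 = 9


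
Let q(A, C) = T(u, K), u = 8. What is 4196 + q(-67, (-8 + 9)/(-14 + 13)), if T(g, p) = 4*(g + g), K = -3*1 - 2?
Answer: 4260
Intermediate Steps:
K = -5 (K = -3 - 2 = -5)
T(g, p) = 8*g (T(g, p) = 4*(2*g) = 8*g)
q(A, C) = 64 (q(A, C) = 8*8 = 64)
4196 + q(-67, (-8 + 9)/(-14 + 13)) = 4196 + 64 = 4260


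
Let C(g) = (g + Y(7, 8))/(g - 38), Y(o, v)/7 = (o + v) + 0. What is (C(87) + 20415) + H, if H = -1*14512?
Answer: 289439/49 ≈ 5906.9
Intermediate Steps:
Y(o, v) = 7*o + 7*v (Y(o, v) = 7*((o + v) + 0) = 7*(o + v) = 7*o + 7*v)
C(g) = (105 + g)/(-38 + g) (C(g) = (g + (7*7 + 7*8))/(g - 38) = (g + (49 + 56))/(-38 + g) = (g + 105)/(-38 + g) = (105 + g)/(-38 + g))
H = -14512
(C(87) + 20415) + H = ((105 + 87)/(-38 + 87) + 20415) - 14512 = (192/49 + 20415) - 14512 = 1000527/49 - 14512 = 289439/49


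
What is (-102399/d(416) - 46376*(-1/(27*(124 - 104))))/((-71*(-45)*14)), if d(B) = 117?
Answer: -1385263/78501150 ≈ -0.017646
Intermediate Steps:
(-102399/d(416) - 46376*(-1/(27*(124 - 104))))/((-71*(-45)*14)) = (-102399/117 - 46376*(-1/(27*(124 - 104))))/((-71*(-45)*14)) = (-102399*1/117 - 46376/(20*(-27)))/((3195*14)) = (-34133/39 - 46376/(-540))/44730 = (-34133/39 - 46376*(-1/540))*(1/44730) = (-34133/39 + 11594/135)*(1/44730) = -1385263/1755*1/44730 = -1385263/78501150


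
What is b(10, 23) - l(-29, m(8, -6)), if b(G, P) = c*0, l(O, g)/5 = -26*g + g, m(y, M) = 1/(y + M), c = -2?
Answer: 125/2 ≈ 62.500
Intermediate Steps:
m(y, M) = 1/(M + y)
l(O, g) = -125*g (l(O, g) = 5*(-26*g + g) = 5*(-25*g) = -125*g)
b(G, P) = 0 (b(G, P) = -2*0 = 0)
b(10, 23) - l(-29, m(8, -6)) = 0 - (-125)/(-6 + 8) = 0 - (-125)/2 = 0 - 1*(-125/2) = 0 + 125/2 = 125/2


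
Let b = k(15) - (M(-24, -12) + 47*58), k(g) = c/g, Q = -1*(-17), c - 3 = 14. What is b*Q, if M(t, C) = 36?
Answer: -704021/15 ≈ -46935.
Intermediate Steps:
c = 17 (c = 3 + 14 = 17)
Q = 17
k(g) = 17/g
b = -41413/15 (b = 17/15 - (36 + 47*58) = 17*(1/15) - (36 + 2726) = 17/15 - 1*2762 = 17/15 - 2762 = -41413/15 ≈ -2760.9)
b*Q = -41413/15*17 = -704021/15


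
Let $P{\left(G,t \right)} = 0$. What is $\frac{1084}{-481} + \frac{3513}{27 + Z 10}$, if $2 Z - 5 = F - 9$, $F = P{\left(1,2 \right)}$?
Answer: $\frac{1682165}{3367} \approx 499.6$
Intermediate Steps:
$F = 0$
$Z = -2$ ($Z = \frac{5}{2} + \frac{0 - 9}{2} = \frac{5}{2} + \frac{1}{2} \left(-9\right) = \frac{5}{2} - \frac{9}{2} = -2$)
$\frac{1084}{-481} + \frac{3513}{27 + Z 10} = \frac{1084}{-481} + \frac{3513}{27 - 20} = 1084 \left(- \frac{1}{481}\right) + \frac{3513}{27 - 20} = - \frac{1084}{481} + \frac{3513}{7} = \frac{1682165}{3367}$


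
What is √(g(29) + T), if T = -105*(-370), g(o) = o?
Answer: √38879 ≈ 197.18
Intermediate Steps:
T = 38850
√(g(29) + T) = √(29 + 38850) = √38879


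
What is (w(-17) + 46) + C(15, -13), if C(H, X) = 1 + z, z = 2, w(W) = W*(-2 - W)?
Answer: -206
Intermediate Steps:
C(H, X) = 3 (C(H, X) = 1 + 2 = 3)
(w(-17) + 46) + C(15, -13) = (-1*(-17)*(2 - 17) + 46) + 3 = (-1*(-17)*(-15) + 46) + 3 = (-255 + 46) + 3 = -209 + 3 = -206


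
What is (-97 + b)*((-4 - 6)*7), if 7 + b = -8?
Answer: 7840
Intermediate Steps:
b = -15 (b = -7 - 8 = -15)
(-97 + b)*((-4 - 6)*7) = (-97 - 15)*((-4 - 6)*7) = -(-1120)*7 = -112*(-70) = 7840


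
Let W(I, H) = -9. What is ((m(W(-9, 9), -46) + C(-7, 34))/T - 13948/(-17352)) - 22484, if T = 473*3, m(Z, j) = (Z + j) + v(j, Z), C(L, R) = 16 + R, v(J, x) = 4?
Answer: -46132687111/2051874 ≈ -22483.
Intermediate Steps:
m(Z, j) = 4 + Z + j (m(Z, j) = (Z + j) + 4 = 4 + Z + j)
T = 1419
((m(W(-9, 9), -46) + C(-7, 34))/T - 13948/(-17352)) - 22484 = (((4 - 9 - 46) + (16 + 34))/1419 - 13948/(-17352)) - 22484 = ((-51 + 50)*(1/1419) - 13948*(-1/17352)) - 22484 = (-1*1/1419 + 3487/4338) - 22484 = (-1/1419 + 3487/4338) - 22484 = 1647905/2051874 - 22484 = -46132687111/2051874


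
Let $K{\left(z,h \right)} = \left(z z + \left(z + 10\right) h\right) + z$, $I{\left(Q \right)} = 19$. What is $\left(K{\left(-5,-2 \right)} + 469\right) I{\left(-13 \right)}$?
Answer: $9101$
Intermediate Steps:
$K{\left(z,h \right)} = z + z^{2} + h \left(10 + z\right)$ ($K{\left(z,h \right)} = \left(z^{2} + \left(10 + z\right) h\right) + z = \left(z^{2} + h \left(10 + z\right)\right) + z = z + z^{2} + h \left(10 + z\right)$)
$\left(K{\left(-5,-2 \right)} + 469\right) I{\left(-13 \right)} = \left(\left(-5 + \left(-5\right)^{2} + 10 \left(-2\right) - -10\right) + 469\right) 19 = \left(\left(-5 + 25 - 20 + 10\right) + 469\right) 19 = \left(10 + 469\right) 19 = 479 \cdot 19 = 9101$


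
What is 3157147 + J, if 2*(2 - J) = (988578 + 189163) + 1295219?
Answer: 1920669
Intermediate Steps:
J = -1236478 (J = 2 - ((988578 + 189163) + 1295219)/2 = 2 - (1177741 + 1295219)/2 = 2 - ½*2472960 = 2 - 1236480 = -1236478)
3157147 + J = 3157147 - 1236478 = 1920669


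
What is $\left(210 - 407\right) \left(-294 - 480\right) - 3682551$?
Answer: $-3530073$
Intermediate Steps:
$\left(210 - 407\right) \left(-294 - 480\right) - 3682551 = \left(-197\right) \left(-774\right) - 3682551 = 152478 - 3682551 = -3530073$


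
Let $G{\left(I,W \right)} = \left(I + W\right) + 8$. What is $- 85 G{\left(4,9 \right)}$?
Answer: $-1785$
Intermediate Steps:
$G{\left(I,W \right)} = 8 + I + W$
$- 85 G{\left(4,9 \right)} = - 85 \left(8 + 4 + 9\right) = \left(-85\right) 21 = -1785$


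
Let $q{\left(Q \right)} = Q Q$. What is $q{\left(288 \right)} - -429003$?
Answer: $511947$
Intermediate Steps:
$q{\left(Q \right)} = Q^{2}$
$q{\left(288 \right)} - -429003 = 288^{2} - -429003 = 82944 + 429003 = 511947$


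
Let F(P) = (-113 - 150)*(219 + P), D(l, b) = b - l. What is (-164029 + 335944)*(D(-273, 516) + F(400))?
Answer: -27851605320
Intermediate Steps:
F(P) = -57597 - 263*P (F(P) = -263*(219 + P) = -57597 - 263*P)
(-164029 + 335944)*(D(-273, 516) + F(400)) = (-164029 + 335944)*((516 - 1*(-273)) + (-57597 - 263*400)) = 171915*((516 + 273) + (-57597 - 105200)) = 171915*(789 - 162797) = 171915*(-162008) = -27851605320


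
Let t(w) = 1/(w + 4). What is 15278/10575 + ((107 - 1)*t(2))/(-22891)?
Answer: 349541873/242072325 ≈ 1.4440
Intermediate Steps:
t(w) = 1/(4 + w)
15278/10575 + ((107 - 1)*t(2))/(-22891) = 15278/10575 + ((107 - 1)/(4 + 2))/(-22891) = 15278*(1/10575) + (106/6)*(-1/22891) = 15278/10575 + (106*(⅙))*(-1/22891) = 15278/10575 + (53/3)*(-1/22891) = 15278/10575 - 53/68673 = 349541873/242072325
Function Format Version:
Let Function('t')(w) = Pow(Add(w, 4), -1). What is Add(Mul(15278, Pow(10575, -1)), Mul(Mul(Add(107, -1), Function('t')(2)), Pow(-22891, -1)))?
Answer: Rational(349541873, 242072325) ≈ 1.4440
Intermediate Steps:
Function('t')(w) = Pow(Add(4, w), -1)
Add(Mul(15278, Pow(10575, -1)), Mul(Mul(Add(107, -1), Function('t')(2)), Pow(-22891, -1))) = Add(Mul(15278, Pow(10575, -1)), Mul(Mul(Add(107, -1), Pow(Add(4, 2), -1)), Pow(-22891, -1))) = Add(Mul(15278, Rational(1, 10575)), Mul(Mul(106, Pow(6, -1)), Rational(-1, 22891))) = Add(Rational(15278, 10575), Mul(Mul(106, Rational(1, 6)), Rational(-1, 22891))) = Add(Rational(15278, 10575), Mul(Rational(53, 3), Rational(-1, 22891))) = Add(Rational(15278, 10575), Rational(-53, 68673)) = Rational(349541873, 242072325)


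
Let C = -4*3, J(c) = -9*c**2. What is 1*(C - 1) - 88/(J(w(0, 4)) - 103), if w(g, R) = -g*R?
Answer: -1251/103 ≈ -12.146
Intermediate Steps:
w(g, R) = -R*g
C = -12
1*(C - 1) - 88/(J(w(0, 4)) - 103) = 1*(-12 - 1) - 88/(-9*(-1*4*0)**2 - 103) = 1*(-13) - 88/(-9*0**2 - 103) = -13 - 88/(-9*0 - 103) = -13 - 88/(0 - 103) = -13 - 88/(-103) = -13 - 88*(-1/103) = -13 + 88/103 = -1251/103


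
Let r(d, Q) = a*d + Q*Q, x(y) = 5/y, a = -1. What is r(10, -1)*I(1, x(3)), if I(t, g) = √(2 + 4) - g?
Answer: 15 - 9*√6 ≈ -7.0454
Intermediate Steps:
I(t, g) = √6 - g
r(d, Q) = Q² - d (r(d, Q) = -d + Q*Q = -d + Q² = Q² - d)
r(10, -1)*I(1, x(3)) = ((-1)² - 1*10)*(√6 - 5/3) = (1 - 10)*(√6 - 5/3) = -9*(√6 - 1*5/3) = -9*(√6 - 5/3) = -9*(-5/3 + √6) = 15 - 9*√6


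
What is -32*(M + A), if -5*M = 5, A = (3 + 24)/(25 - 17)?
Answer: -76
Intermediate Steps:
A = 27/8 ≈ 3.3750
M = -1 (M = -⅕*5 = -1)
-32*(M + A) = -32*(-1 + 27/8) = -32*19/8 = -76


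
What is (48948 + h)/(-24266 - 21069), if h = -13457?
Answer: -35491/45335 ≈ -0.78286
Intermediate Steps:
(48948 + h)/(-24266 - 21069) = (48948 - 13457)/(-24266 - 21069) = 35491/(-45335) = 35491*(-1/45335) = -35491/45335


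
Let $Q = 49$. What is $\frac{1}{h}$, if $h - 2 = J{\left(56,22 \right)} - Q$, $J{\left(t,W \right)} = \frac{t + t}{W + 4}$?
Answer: $- \frac{13}{555} \approx -0.023423$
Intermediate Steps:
$J{\left(t,W \right)} = \frac{2 t}{4 + W}$
$h = - \frac{555}{13}$ ($h = 2 + \left(2 \cdot 56 \frac{1}{4 + 22} - 49\right) = 2 - \left(49 - \frac{112}{26}\right) = 2 - \left(49 - \frac{56}{13}\right) = 2 + \left(\frac{56}{13} - 49\right) = 2 - \frac{581}{13} = - \frac{555}{13} \approx -42.692$)
$\frac{1}{h} = \frac{1}{- \frac{555}{13}} = - \frac{13}{555}$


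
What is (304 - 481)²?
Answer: 31329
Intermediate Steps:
(304 - 481)² = (-177)² = 31329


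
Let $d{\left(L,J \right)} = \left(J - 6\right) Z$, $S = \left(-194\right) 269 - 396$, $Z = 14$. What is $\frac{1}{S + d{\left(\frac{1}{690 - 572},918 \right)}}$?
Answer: $- \frac{1}{39814} \approx -2.5117 \cdot 10^{-5}$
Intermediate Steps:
$S = -52582$ ($S = -52186 - 396 = -52582$)
$d{\left(L,J \right)} = -84 + 14 J$ ($d{\left(L,J \right)} = \left(J - 6\right) 14 = \left(-6 + J\right) 14 = -84 + 14 J$)
$\frac{1}{S + d{\left(\frac{1}{690 - 572},918 \right)}} = \frac{1}{-52582 + \left(-84 + 14 \cdot 918\right)} = \frac{1}{-52582 + \left(-84 + 12852\right)} = \frac{1}{-52582 + 12768} = \frac{1}{-39814} = - \frac{1}{39814}$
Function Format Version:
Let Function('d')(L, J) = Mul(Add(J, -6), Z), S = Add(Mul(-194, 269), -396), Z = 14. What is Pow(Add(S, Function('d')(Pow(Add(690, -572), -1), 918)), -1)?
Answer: Rational(-1, 39814) ≈ -2.5117e-5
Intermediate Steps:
S = -52582 (S = Add(-52186, -396) = -52582)
Function('d')(L, J) = Add(-84, Mul(14, J)) (Function('d')(L, J) = Mul(Add(J, -6), 14) = Mul(Add(-6, J), 14) = Add(-84, Mul(14, J)))
Pow(Add(S, Function('d')(Pow(Add(690, -572), -1), 918)), -1) = Pow(Add(-52582, Add(-84, Mul(14, 918))), -1) = Pow(Add(-52582, Add(-84, 12852)), -1) = Pow(Add(-52582, 12768), -1) = Pow(-39814, -1) = Rational(-1, 39814)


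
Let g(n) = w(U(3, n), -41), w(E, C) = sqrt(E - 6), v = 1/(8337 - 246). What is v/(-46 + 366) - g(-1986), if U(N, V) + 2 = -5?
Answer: 1/2589120 - I*sqrt(13) ≈ 3.8623e-7 - 3.6056*I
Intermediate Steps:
U(N, V) = -7 (U(N, V) = -2 - 5 = -7)
v = 1/8091 ≈ 0.00012359
w(E, C) = sqrt(-6 + E)
g(n) = I*sqrt(13) (g(n) = sqrt(-6 - 7) = sqrt(-13) = I*sqrt(13))
v/(-46 + 366) - g(-1986) = 1/(8091*(-46 + 366)) - I*sqrt(13) = (1/8091)/320 - I*sqrt(13) = (1/8091)*(1/320) - I*sqrt(13) = 1/2589120 - I*sqrt(13)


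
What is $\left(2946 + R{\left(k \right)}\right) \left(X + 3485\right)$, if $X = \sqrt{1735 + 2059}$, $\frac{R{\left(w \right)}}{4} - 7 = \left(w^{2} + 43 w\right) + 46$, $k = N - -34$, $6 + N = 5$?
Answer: $45967150 + 13190 \sqrt{3794} \approx 4.678 \cdot 10^{7}$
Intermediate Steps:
$N = -1$ ($N = -6 + 5 = -1$)
$k = 33$ ($k = -1 - -34 = -1 + 34 = 33$)
$R{\left(w \right)} = 212 + 4 w^{2} + 172 w$ ($R{\left(w \right)} = 28 + 4 \left(\left(w^{2} + 43 w\right) + 46\right) = 28 + 4 \left(46 + w^{2} + 43 w\right) = 28 + \left(184 + 4 w^{2} + 172 w\right) = 212 + 4 w^{2} + 172 w$)
$X = \sqrt{3794} \approx 61.595$
$\left(2946 + R{\left(k \right)}\right) \left(X + 3485\right) = \left(2946 + \left(212 + 4 \cdot 33^{2} + 172 \cdot 33\right)\right) \left(\sqrt{3794} + 3485\right) = \left(2946 + \left(212 + 4 \cdot 1089 + 5676\right)\right) \left(3485 + \sqrt{3794}\right) = \left(2946 + \left(212 + 4356 + 5676\right)\right) \left(3485 + \sqrt{3794}\right) = \left(2946 + 10244\right) \left(3485 + \sqrt{3794}\right) = 13190 \left(3485 + \sqrt{3794}\right) = 45967150 + 13190 \sqrt{3794}$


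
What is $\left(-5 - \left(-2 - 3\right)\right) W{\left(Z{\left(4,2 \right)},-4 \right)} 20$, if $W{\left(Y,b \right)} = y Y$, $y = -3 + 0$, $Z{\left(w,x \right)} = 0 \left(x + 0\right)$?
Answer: $0$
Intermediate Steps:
$Z{\left(w,x \right)} = 0$ ($Z{\left(w,x \right)} = 0 x = 0$)
$y = -3$
$W{\left(Y,b \right)} = - 3 Y$
$\left(-5 - \left(-2 - 3\right)\right) W{\left(Z{\left(4,2 \right)},-4 \right)} 20 = \left(-5 - \left(-2 - 3\right)\right) \left(\left(-3\right) 0\right) 20 = \left(-5 - -5\right) 0 \cdot 20 = \left(-5 + 5\right) 0 \cdot 20 = 0 \cdot 0 \cdot 20 = 0 \cdot 20 = 0$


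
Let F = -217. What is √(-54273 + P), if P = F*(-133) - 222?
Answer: I*√25634 ≈ 160.11*I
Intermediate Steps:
P = 28639 (P = -217*(-133) - 222 = 28861 - 222 = 28639)
√(-54273 + P) = √(-54273 + 28639) = √(-25634) = I*√25634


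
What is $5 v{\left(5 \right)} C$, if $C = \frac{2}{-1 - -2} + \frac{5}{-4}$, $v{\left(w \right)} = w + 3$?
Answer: $30$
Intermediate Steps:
$v{\left(w \right)} = 3 + w$
$C = \frac{3}{4}$ ($C = \frac{2}{-1 + 2} + 5 \left(- \frac{1}{4}\right) = \frac{2}{1} - \frac{5}{4} = 2 \cdot 1 - \frac{5}{4} = 2 - \frac{5}{4} = \frac{3}{4} \approx 0.75$)
$5 v{\left(5 \right)} C = 5 \left(3 + 5\right) \frac{3}{4} = 5 \cdot 8 \cdot \frac{3}{4} = 40 \cdot \frac{3}{4} = 30$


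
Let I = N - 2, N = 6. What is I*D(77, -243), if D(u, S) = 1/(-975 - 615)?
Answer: -2/795 ≈ -0.0025157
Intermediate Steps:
D(u, S) = -1/1590 (D(u, S) = 1/(-1590) = -1/1590)
I = 4 (I = 6 - 2 = 4)
I*D(77, -243) = 4*(-1/1590) = -2/795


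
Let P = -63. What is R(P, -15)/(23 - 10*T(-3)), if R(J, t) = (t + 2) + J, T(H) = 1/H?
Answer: -228/79 ≈ -2.8861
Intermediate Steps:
R(J, t) = 2 + J + t (R(J, t) = (2 + t) + J = 2 + J + t)
R(P, -15)/(23 - 10*T(-3)) = (2 - 63 - 15)/(23 - 10/(-3)) = -76/(23 - 10*(-⅓)) = -76/(23 + 10/3) = -76/79/3 = -76*3/79 = -228/79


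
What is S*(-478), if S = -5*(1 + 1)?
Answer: 4780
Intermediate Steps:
S = -10 (S = -5*2 = -10)
S*(-478) = -10*(-478) = 4780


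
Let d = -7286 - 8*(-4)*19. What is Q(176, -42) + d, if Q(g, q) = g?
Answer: -6502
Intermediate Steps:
d = -6678 (d = -7286 - (-32)*19 = -7286 - 1*(-608) = -7286 + 608 = -6678)
Q(176, -42) + d = 176 - 6678 = -6502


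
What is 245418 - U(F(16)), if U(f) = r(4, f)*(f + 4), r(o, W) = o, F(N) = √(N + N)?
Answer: 245402 - 16*√2 ≈ 2.4538e+5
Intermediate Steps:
F(N) = √2*√N (F(N) = √(2*N) = √2*√N)
U(f) = 16 + 4*f (U(f) = 4*(f + 4) = 4*(4 + f) = 16 + 4*f)
245418 - U(F(16)) = 245418 - (16 + 4*(√2*√16)) = 245418 - (16 + 4*(√2*4)) = 245418 - (16 + 4*(4*√2)) = 245418 - (16 + 16*√2) = 245418 + (-16 - 16*√2) = 245402 - 16*√2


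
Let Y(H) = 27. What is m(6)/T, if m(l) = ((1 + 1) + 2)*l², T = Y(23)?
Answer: 16/3 ≈ 5.3333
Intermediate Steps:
T = 27
m(l) = 4*l² (m(l) = (2 + 2)*l² = 4*l²)
m(6)/T = (4*6²)/27 = (4*36)*(1/27) = 144*(1/27) = 16/3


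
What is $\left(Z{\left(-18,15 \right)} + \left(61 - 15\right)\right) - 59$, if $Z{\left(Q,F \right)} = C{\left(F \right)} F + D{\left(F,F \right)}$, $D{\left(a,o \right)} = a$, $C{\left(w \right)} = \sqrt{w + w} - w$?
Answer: $-223 + 15 \sqrt{30} \approx -140.84$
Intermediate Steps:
$C{\left(w \right)} = - w + \sqrt{2} \sqrt{w}$ ($C{\left(w \right)} = \sqrt{2 w} - w = \sqrt{2} \sqrt{w} - w = - w + \sqrt{2} \sqrt{w}$)
$Z{\left(Q,F \right)} = F + F \left(- F + \sqrt{2} \sqrt{F}\right)$ ($Z{\left(Q,F \right)} = \left(- F + \sqrt{2} \sqrt{F}\right) F + F = F \left(- F + \sqrt{2} \sqrt{F}\right) + F = F + F \left(- F + \sqrt{2} \sqrt{F}\right)$)
$\left(Z{\left(-18,15 \right)} + \left(61 - 15\right)\right) - 59 = \left(15 \left(1 - 15 + \sqrt{2} \sqrt{15}\right) + \left(61 - 15\right)\right) - 59 = \left(15 \left(1 - 15 + \sqrt{30}\right) + 46\right) - 59 = \left(15 \left(-14 + \sqrt{30}\right) + 46\right) - 59 = \left(\left(-210 + 15 \sqrt{30}\right) + 46\right) - 59 = \left(-164 + 15 \sqrt{30}\right) - 59 = -223 + 15 \sqrt{30}$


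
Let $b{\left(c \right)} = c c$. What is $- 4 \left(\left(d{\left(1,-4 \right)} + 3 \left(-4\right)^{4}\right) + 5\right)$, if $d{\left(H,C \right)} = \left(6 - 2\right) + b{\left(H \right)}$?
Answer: $-3112$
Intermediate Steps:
$b{\left(c \right)} = c^{2}$
$d{\left(H,C \right)} = 4 + H^{2}$ ($d{\left(H,C \right)} = \left(6 - 2\right) + H^{2} = 4 + H^{2}$)
$- 4 \left(\left(d{\left(1,-4 \right)} + 3 \left(-4\right)^{4}\right) + 5\right) = - 4 \left(\left(\left(4 + 1^{2}\right) + 3 \left(-4\right)^{4}\right) + 5\right) = - 4 \left(\left(\left(4 + 1\right) + 3 \cdot 256\right) + 5\right) = - 4 \left(\left(5 + 768\right) + 5\right) = - 4 \left(773 + 5\right) = \left(-4\right) 778 = -3112$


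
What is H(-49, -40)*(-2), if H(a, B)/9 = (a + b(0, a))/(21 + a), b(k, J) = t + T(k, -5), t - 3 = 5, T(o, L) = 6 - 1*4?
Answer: -351/14 ≈ -25.071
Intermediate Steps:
T(o, L) = 2 (T(o, L) = 6 - 4 = 2)
t = 8 (t = 3 + 5 = 8)
b(k, J) = 10 (b(k, J) = 8 + 2 = 10)
H(a, B) = 9*(10 + a)/(21 + a) (H(a, B) = 9*((a + 10)/(21 + a)) = 9*((10 + a)/(21 + a)) = 9*(10 + a)/(21 + a))
H(-49, -40)*(-2) = (9*(10 - 49)/(21 - 49))*(-2) = (9*(-39)/(-28))*(-2) = (9*(-1/28)*(-39))*(-2) = (351/28)*(-2) = -351/14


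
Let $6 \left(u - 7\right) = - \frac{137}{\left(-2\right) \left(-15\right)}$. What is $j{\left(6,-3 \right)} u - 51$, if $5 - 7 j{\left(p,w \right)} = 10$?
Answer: $- \frac{13975}{252} \approx -55.456$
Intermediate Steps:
$j{\left(p,w \right)} = - \frac{5}{7}$ ($j{\left(p,w \right)} = \frac{5}{7} - \frac{10}{7} = - \frac{5}{7}$)
$u = \frac{1123}{180}$ ($u = 7 + \frac{\left(-137\right) \frac{1}{\left(-2\right) \left(-15\right)}}{6} = 7 + \frac{\left(-137\right) \frac{1}{30}}{6} = 7 + \frac{1}{6} \left(- \frac{137}{30}\right) = 7 - \frac{137}{180} = \frac{1123}{180} \approx 6.2389$)
$j{\left(6,-3 \right)} u - 51 = \left(- \frac{5}{7}\right) \frac{1123}{180} - 51 = - \frac{1123}{252} - 51 = - \frac{13975}{252}$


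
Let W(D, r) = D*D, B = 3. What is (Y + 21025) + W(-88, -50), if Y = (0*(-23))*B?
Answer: 28769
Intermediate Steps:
W(D, r) = D²
Y = 0 (Y = (0*(-23))*3 = 0*3 = 0)
(Y + 21025) + W(-88, -50) = (0 + 21025) + (-88)² = 21025 + 7744 = 28769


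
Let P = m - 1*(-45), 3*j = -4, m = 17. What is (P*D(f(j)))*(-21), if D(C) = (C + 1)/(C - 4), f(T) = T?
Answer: -651/8 ≈ -81.375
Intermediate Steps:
j = -4/3 (j = (⅓)*(-4) = -4/3 ≈ -1.3333)
D(C) = (1 + C)/(-4 + C)
P = 62 (P = 17 - 1*(-45) = 17 + 45 = 62)
(P*D(f(j)))*(-21) = (62*((1 - 4/3)/(-4 - 4/3)))*(-21) = (62*(-⅓/(-16/3)))*(-21) = (62*(-3/16*(-⅓)))*(-21) = (62*(1/16))*(-21) = (31/8)*(-21) = -651/8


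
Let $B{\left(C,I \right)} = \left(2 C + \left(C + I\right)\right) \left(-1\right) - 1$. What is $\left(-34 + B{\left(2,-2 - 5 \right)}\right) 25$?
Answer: $-850$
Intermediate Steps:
$B{\left(C,I \right)} = -1 - I - 3 C$ ($B{\left(C,I \right)} = \left(I + 3 C\right) \left(-1\right) - 1 = \left(- I - 3 C\right) - 1 = -1 - I - 3 C$)
$\left(-34 + B{\left(2,-2 - 5 \right)}\right) 25 = \left(-34 - 0\right) 25 = \left(-34 + 0\right) 25 = \left(-34\right) 25 = -850$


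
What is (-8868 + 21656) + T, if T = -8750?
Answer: 4038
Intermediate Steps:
(-8868 + 21656) + T = (-8868 + 21656) - 8750 = 12788 - 8750 = 4038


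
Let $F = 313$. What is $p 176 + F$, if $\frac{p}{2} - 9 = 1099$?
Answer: $390329$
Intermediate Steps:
$p = 2216$ ($p = 18 + 2 \cdot 1099 = 18 + 2198 = 2216$)
$p 176 + F = 2216 \cdot 176 + 313 = 390016 + 313 = 390329$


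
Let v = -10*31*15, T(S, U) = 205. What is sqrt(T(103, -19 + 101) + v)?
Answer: I*sqrt(4445) ≈ 66.671*I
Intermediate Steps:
v = -4650 (v = -310*15 = -4650)
sqrt(T(103, -19 + 101) + v) = sqrt(205 - 4650) = sqrt(-4445) = I*sqrt(4445)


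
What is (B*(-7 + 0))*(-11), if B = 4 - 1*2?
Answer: 154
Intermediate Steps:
B = 2 (B = 4 - 2 = 2)
(B*(-7 + 0))*(-11) = (2*(-7 + 0))*(-11) = (2*(-7))*(-11) = -14*(-11) = 154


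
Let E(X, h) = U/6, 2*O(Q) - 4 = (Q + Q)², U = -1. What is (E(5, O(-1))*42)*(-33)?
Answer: 231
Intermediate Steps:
O(Q) = 2 + 2*Q² (O(Q) = 2 + (Q + Q)²/2 = 2 + (2*Q)²/2 = 2 + (4*Q²)/2 = 2 + 2*Q²)
E(X, h) = -⅙ (E(X, h) = -1/6 = -1*⅙ = -⅙)
(E(5, O(-1))*42)*(-33) = -⅙*42*(-33) = -7*(-33) = 231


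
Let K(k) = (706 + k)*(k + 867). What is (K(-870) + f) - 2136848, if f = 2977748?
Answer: 841392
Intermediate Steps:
K(k) = (706 + k)*(867 + k)
(K(-870) + f) - 2136848 = ((612102 + (-870)**2 + 1573*(-870)) + 2977748) - 2136848 = ((612102 + 756900 - 1368510) + 2977748) - 2136848 = (492 + 2977748) - 2136848 = 2978240 - 2136848 = 841392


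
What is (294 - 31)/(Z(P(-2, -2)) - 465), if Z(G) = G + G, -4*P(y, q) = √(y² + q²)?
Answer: -122295/216223 + 263*√2/216223 ≈ -0.56388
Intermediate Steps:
P(y, q) = -√(q² + y²)/4 (P(y, q) = -√(y² + q²)/4 = -√(q² + y²)/4)
Z(G) = 2*G
(294 - 31)/(Z(P(-2, -2)) - 465) = (294 - 31)/(2*(-√((-2)² + (-2)²)/4) - 465) = 263/(2*(-√(4 + 4)/4) - 465) = 263/(2*(-√2/2) - 465) = 263/(-√2 - 465) = 263/(-465 - √2)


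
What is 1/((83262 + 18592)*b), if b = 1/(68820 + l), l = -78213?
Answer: -9393/101854 ≈ -0.092220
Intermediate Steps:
b = -1/9393 (b = 1/(68820 - 78213) = 1/(-9393) = -1/9393 ≈ -0.00010646)
1/((83262 + 18592)*b) = 1/((83262 + 18592)*(-1/9393)) = -9393/101854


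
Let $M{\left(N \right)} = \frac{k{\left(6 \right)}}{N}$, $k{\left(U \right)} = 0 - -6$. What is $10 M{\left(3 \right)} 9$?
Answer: $180$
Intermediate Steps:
$k{\left(U \right)} = 6$ ($k{\left(U \right)} = 0 + 6 = 6$)
$M{\left(N \right)} = \frac{6}{N}$
$10 M{\left(3 \right)} 9 = 10 \cdot \frac{6}{3} \cdot 9 = 10 \cdot 6 \cdot \frac{1}{3} \cdot 9 = 10 \cdot 2 \cdot 9 = 20 \cdot 9 = 180$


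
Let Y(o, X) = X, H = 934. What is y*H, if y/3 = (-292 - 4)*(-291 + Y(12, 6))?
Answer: 236376720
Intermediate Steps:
y = 253080 (y = 3*((-292 - 4)*(-291 + 6)) = 3*(-296*(-285)) = 3*84360 = 253080)
y*H = 253080*934 = 236376720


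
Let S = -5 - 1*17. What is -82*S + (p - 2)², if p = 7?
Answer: 1829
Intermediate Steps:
S = -22 (S = -5 - 17 = -22)
-82*S + (p - 2)² = -82*(-22) + (7 - 2)² = 1804 + 5² = 1804 + 25 = 1829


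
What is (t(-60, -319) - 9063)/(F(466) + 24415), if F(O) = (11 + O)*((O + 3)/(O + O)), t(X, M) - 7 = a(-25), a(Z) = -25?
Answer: -8463492/22978493 ≈ -0.36832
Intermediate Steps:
t(X, M) = -18 (t(X, M) = 7 - 25 = -18)
F(O) = (3 + O)*(11 + O)/(2*O) (F(O) = (11 + O)*((3 + O)/((2*O))) = (11 + O)*((3 + O)*(1/(2*O))) = (11 + O)*((3 + O)/(2*O)) = (3 + O)*(11 + O)/(2*O))
(t(-60, -319) - 9063)/(F(466) + 24415) = (-18 - 9063)/((1/2)*(33 + 466*(14 + 466))/466 + 24415) = -9081/((1/2)*(1/466)*(33 + 466*480) + 24415) = -9081/((1/2)*(1/466)*(33 + 223680) + 24415) = -9081/((1/2)*(1/466)*223713 + 24415) = -9081/(223713/932 + 24415) = -9081/22978493/932 = -9081*932/22978493 = -8463492/22978493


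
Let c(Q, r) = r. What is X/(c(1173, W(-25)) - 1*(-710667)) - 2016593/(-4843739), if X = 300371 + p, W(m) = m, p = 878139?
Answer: 3570735265798/1721082185219 ≈ 2.0747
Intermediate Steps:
X = 1178510 (X = 300371 + 878139 = 1178510)
X/(c(1173, W(-25)) - 1*(-710667)) - 2016593/(-4843739) = 1178510/(-25 - 1*(-710667)) - 2016593/(-4843739) = 1178510/(-25 + 710667) - 2016593*(-1/4843739) = 1178510/710642 + 2016593/4843739 = 1178510*(1/710642) + 2016593/4843739 = 589255/355321 + 2016593/4843739 = 3570735265798/1721082185219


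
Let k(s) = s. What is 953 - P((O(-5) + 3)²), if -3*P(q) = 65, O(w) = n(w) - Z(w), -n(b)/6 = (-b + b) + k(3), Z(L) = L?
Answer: 2924/3 ≈ 974.67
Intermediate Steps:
n(b) = -18 (n(b) = -6*((-b + b) + 3) = -6*(0 + 3) = -6*3 = -18)
O(w) = -18 - w
P(q) = -65/3 (P(q) = -⅓*65 = -65/3)
953 - P((O(-5) + 3)²) = 953 - 1*(-65/3) = 953 + 65/3 = 2924/3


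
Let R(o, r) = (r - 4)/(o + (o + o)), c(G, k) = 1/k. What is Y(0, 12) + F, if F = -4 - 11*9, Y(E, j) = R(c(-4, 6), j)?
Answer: -87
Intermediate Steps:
R(o, r) = (-4 + r)/(3*o) (R(o, r) = (-4 + r)/(o + 2*o) = (-4 + r)/((3*o)) = (-4 + r)*(1/(3*o)) = (-4 + r)/(3*o))
Y(E, j) = -8 + 2*j (Y(E, j) = (-4 + j)/(3*(1/6)) = (-4 + j)/(3*(⅙)) = (⅓)*6*(-4 + j) = -8 + 2*j)
F = -103 (F = -4 - 99 = -103)
Y(0, 12) + F = (-8 + 2*12) - 103 = (-8 + 24) - 103 = 16 - 103 = -87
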